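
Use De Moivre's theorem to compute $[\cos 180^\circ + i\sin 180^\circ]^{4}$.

By De Moivre: z^n = r^n(cos(nθ) + i sin(nθ))
= 1^4(cos(4*180°) + i sin(4*180°))
= 1(cos 0° + i sin 0°)
= 1


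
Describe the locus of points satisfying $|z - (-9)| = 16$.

|z - z0| = r describes a circle centered at z0 with radius r
Here z0 = -9 and r = 16
Locus: Circle centered at (-9, 0) with radius 16


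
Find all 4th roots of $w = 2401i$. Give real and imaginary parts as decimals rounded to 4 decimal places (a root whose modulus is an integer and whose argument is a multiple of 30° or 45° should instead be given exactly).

|w| = 2401, arg(w) = 90°
Root modulus = 2401^(1/4) = 7
Root arguments: θ_k = (90° + 360°k)/4 for k = 0, 1, ..., 3
Compute each root as (root modulus)(cos θ_k + i sin θ_k) using full-precision intermediates, then round to 4 decimal places.
Roots: 6.4672 + 2.6788i, -2.6788 + 6.4672i, -6.4672 - 2.6788i, 2.6788 - 6.4672i


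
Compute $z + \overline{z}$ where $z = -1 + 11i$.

z + conjugate(z) = (a + bi) + (a - bi) = 2a
= 2 * (-1) = -2


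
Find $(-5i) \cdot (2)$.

(a1*a2 - b1*b2) + (a1*b2 + b1*a2)i
= (0 - 0) + (0 + (-10))i
= -10i


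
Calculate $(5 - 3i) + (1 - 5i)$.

(5 + 1) + (-3 + (-5))i = 6 - 8i


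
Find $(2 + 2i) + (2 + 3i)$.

(2 + 2) + (2 + 3)i = 4 + 5i


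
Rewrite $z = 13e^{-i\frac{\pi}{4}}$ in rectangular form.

a = r cos θ = 13 * sqrt(2)/2 = 13*sqrt(2)/2
b = r sin θ = 13 * -sqrt(2)/2 = -13*sqrt(2)/2
z = 13*sqrt(2)/2 - (13*sqrt(2)/2)i


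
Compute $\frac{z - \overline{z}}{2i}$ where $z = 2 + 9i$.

z - conjugate(z) = 2bi
(z - conjugate(z))/(2i) = 2bi/(2i) = b = 9


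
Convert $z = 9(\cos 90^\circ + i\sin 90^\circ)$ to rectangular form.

a = r cos θ = 9 * 0 = 0
b = r sin θ = 9 * 1 = 9
z = 9i


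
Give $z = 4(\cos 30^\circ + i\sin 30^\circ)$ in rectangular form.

a = r cos θ = 4 * sqrt(3)/2 = 2*sqrt(3)
b = r sin θ = 4 * 1/2 = 2
z = 2*sqrt(3) + 2i


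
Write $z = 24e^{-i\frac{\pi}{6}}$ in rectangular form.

a = r cos θ = 24 * sqrt(3)/2 = 12*sqrt(3)
b = r sin θ = 24 * -1/2 = -12
z = 12*sqrt(3) - 12i


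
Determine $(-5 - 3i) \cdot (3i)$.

(a1*a2 - b1*b2) + (a1*b2 + b1*a2)i
= (0 - (-9)) + (-15 + 0)i
= 9 - 15i


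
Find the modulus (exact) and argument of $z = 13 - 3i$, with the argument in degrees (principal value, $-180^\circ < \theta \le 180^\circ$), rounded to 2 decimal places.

|z| = sqrt(13^2 + (-3)^2) = sqrt(178)
arg(z) = arctan(b/a) = arctan(-3/13) (quadrant-adjusted) = -12.99°


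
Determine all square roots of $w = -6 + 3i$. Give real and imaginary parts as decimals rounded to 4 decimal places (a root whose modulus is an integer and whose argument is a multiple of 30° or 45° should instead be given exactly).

|w| = sqrt(45) ≈ 6.708204, arg(w) ≈ 153.434949°
Root modulus = sqrt(45)^(1/2) ≈ 2.590020
Root arguments: θ_k = (arg(w) + 360°k)/2 for k = 0, 1, ..., 1
Compute each root as (root modulus)(cos θ_k + i sin θ_k) using full-precision intermediates, then round to 4 decimal places.
Roots: 0.5951 + 2.5207i, -0.5951 - 2.5207i


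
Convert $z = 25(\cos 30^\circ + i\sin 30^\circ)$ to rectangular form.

a = r cos θ = 25 * sqrt(3)/2 = 25*sqrt(3)/2
b = r sin θ = 25 * 1/2 = 25/2
z = 25*sqrt(3)/2 + (25/2)i


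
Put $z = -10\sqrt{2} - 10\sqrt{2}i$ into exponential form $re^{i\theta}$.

r = |z| = sqrt((-10*sqrt(2))^2 + (-10*sqrt(2))^2) = sqrt(200 + 200) = sqrt(400) = 20
θ = arctan(b/a) = arctan(-14.1421/-14.1421) (quadrant-adjusted) = -135° = -3π/4
z = 20e^(-i*3π/4)


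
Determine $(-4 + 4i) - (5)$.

(-4 - 5) + (4 - 0)i = -9 + 4i


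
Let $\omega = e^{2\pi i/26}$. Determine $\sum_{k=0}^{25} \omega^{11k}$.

Let ζ = ω^11 = e^(2πi·11/26). Since 26 ∤ 11, ζ ≠ 1.
Sum = Σ_{k=0}^{25} ζ^k = (ζ^26 - 1)/(ζ - 1) = (ω^{11·26} - 1)/(ζ - 1) = (1 - 1)/(ζ - 1) = 0


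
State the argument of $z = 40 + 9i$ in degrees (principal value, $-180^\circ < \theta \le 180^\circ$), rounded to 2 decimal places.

θ = arctan(b/a) = arctan(9/40) (quadrant-adjusted) = 12.68°


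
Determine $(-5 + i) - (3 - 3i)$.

(-5 - 3) + (1 - (-3))i = -8 + 4i


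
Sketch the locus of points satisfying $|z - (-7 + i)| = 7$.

|z - z0| = r describes a circle centered at z0 with radius r
Here z0 = -7 + i and r = 7
Locus: Circle centered at (-7, 1) with radius 7


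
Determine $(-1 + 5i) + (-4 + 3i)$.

(-1 + (-4)) + (5 + 3)i = -5 + 8i


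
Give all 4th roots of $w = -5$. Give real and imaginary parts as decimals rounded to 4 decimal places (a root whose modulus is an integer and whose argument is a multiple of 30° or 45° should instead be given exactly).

|w| = 5, arg(w) = 180°
Root modulus = 5^(1/4) ≈ 1.495349
Root arguments: θ_k = (180° + 360°k)/4 for k = 0, 1, ..., 3
Compute each root as (root modulus)(cos θ_k + i sin θ_k) using full-precision intermediates, then round to 4 decimal places.
Roots: 1.0574 + 1.0574i, -1.0574 + 1.0574i, -1.0574 - 1.0574i, 1.0574 - 1.0574i


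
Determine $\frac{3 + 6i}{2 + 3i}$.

Multiply numerator and denominator by conjugate (2 - 3i):
= (3 + 6i)(2 - 3i) / (2^2 + 3^2)
= (24 + 3i) / 13
= 24/13 + (3/13)i


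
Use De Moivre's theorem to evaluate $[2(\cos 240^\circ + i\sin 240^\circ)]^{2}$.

By De Moivre: z^n = r^n(cos(nθ) + i sin(nθ))
= 2^2(cos(2*240°) + i sin(2*240°))
= 4(cos 120° + i sin 120°)
= -2 + 2*sqrt(3)i


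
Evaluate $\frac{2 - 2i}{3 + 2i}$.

Multiply numerator and denominator by conjugate (3 - 2i):
= (2 - 2i)(3 - 2i) / (3^2 + 2^2)
= (2 - 10i) / 13
= 2/13 - (10/13)i


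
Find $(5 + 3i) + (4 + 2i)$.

(5 + 4) + (3 + 2)i = 9 + 5i


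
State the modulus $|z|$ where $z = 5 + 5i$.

|z| = sqrt(a^2 + b^2) = sqrt(5^2 + 5^2) = sqrt(50) = sqrt(50)


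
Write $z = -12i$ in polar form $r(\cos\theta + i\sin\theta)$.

r = |z| = sqrt(a^2 + b^2) = sqrt((0)^2 + (-12)^2) = sqrt(0 + 144) = sqrt(144) = 12
a = 0 and b < 0, so z lies on the negative imaginary axis: θ = 270°
z = 12(cos 270° + i sin 270°)


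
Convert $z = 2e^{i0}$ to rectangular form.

a = r cos θ = 2 * 1 = 2
b = r sin θ = 2 * 0 = 0
z = 2


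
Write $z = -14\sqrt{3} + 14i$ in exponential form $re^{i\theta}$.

r = |z| = sqrt((-14*sqrt(3))^2 + (14)^2) = sqrt(588 + 196) = sqrt(784) = 28
θ = arctan(b/a) = arctan(14/-24.2487) (quadrant-adjusted) = 150° = 5π/6
z = 28e^(i*5π/6)


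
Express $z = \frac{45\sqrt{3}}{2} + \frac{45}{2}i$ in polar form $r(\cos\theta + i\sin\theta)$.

r = |z| = sqrt(a^2 + b^2) = sqrt((45*sqrt(3)/2)^2 + (45/2)^2) = sqrt(6075/4 + 2025/4) = sqrt(2025) = 45
θ = arctan(b/a) = arctan(22.5/38.9711) (quadrant-adjusted) = 30°
z = 45(cos 30° + i sin 30°)


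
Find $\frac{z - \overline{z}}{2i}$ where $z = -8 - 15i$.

z - conjugate(z) = 2bi
(z - conjugate(z))/(2i) = 2bi/(2i) = b = -15


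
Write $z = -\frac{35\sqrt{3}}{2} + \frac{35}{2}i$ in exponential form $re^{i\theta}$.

r = |z| = sqrt((-35*sqrt(3)/2)^2 + (35/2)^2) = sqrt(3675/4 + 1225/4) = sqrt(1225) = 35
θ = arctan(b/a) = arctan(17.5/-30.3109) (quadrant-adjusted) = 150° = 5π/6
z = 35e^(i*5π/6)


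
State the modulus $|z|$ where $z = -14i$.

|z| = sqrt(a^2 + b^2) = sqrt(0^2 + (-14)^2) = sqrt(196) = 14


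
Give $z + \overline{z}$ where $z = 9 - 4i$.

z + conjugate(z) = (a + bi) + (a - bi) = 2a
= 2 * 9 = 18


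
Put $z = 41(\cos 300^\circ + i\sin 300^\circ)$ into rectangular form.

a = r cos θ = 41 * 1/2 = 41/2
b = r sin θ = 41 * -sqrt(3)/2 = -41*sqrt(3)/2
z = 41/2 - (41*sqrt(3)/2)i


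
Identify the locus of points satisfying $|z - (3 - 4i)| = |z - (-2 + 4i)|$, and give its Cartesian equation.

|z - z1| = |z - z2| means z is equidistant from z1 and z2,
i.e. the perpendicular bisector of the segment from (3, -4) to (-2, 4) (midpoint (1/2, 0)).
With z = x + yi, square both sides:
(x - 3)^2 + (y - (-4))^2 = (x - (-2))^2 + (y - 4)^2
The x^2 and y^2 terms cancel: -10x + 16y = 20 - 25 = -5
Simplify: 10x - 16y = 5
Locus: Perpendicular bisector of the segment from (3, -4) to (-2, 4): the line 10x - 16y = 5


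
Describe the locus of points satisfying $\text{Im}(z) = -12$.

Im(z) = y where z = x + yi; the equation y = -12 is satisfied by all points with that y-coordinate
Locus: Horizontal line y = -12


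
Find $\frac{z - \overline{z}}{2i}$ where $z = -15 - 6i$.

z - conjugate(z) = 2bi
(z - conjugate(z))/(2i) = 2bi/(2i) = b = -6


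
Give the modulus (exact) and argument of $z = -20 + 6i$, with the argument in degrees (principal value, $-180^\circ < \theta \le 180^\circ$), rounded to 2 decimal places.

|z| = sqrt((-20)^2 + 6^2) = sqrt(436)
arg(z) = arctan(b/a) = arctan(6/-20) (quadrant-adjusted) = 163.30°


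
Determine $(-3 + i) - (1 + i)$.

(-3 - 1) + (1 - 1)i = -4


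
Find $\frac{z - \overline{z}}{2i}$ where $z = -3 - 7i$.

z - conjugate(z) = 2bi
(z - conjugate(z))/(2i) = 2bi/(2i) = b = -7


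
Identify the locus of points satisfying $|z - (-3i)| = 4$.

|z - z0| = r describes a circle centered at z0 with radius r
Here z0 = -3i and r = 4
Locus: Circle centered at (0, -3) with radius 4


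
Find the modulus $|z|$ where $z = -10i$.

|z| = sqrt(a^2 + b^2) = sqrt(0^2 + (-10)^2) = sqrt(100) = 10


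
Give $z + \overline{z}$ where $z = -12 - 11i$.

z + conjugate(z) = (a + bi) + (a - bi) = 2a
= 2 * (-12) = -24


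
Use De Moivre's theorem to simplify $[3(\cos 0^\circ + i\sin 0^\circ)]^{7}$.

By De Moivre: z^n = r^n(cos(nθ) + i sin(nθ))
= 3^7(cos(7*0°) + i sin(7*0°))
= 2187(cos 0° + i sin 0°)
= 2187


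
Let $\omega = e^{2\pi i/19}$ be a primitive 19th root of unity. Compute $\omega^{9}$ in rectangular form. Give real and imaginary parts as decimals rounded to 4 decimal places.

ω^9 = e^(2πi·9/19) = e^(i·18π/19)
= cos(18π/19) + i sin(18π/19)
= -0.9864 + 0.1646i


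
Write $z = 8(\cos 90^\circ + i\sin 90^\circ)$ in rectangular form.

a = r cos θ = 8 * 0 = 0
b = r sin θ = 8 * 1 = 8
z = 8i


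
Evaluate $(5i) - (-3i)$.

(0 - 0) + (5 - (-3))i = 8i


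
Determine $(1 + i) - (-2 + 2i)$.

(1 - (-2)) + (1 - 2)i = 3 - i


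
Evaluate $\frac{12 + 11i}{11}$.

Divisor is real, so divide each part by 11:
= 12/11 + i


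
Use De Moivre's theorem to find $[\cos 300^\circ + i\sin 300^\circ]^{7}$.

By De Moivre: z^n = r^n(cos(nθ) + i sin(nθ))
= 1^7(cos(7*300°) + i sin(7*300°))
= 1(cos 300° + i sin 300°)
= 1/2 - (sqrt(3)/2)i


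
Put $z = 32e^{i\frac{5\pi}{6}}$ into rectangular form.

a = r cos θ = 32 * -sqrt(3)/2 = -16*sqrt(3)
b = r sin θ = 32 * 1/2 = 16
z = -16*sqrt(3) + 16i


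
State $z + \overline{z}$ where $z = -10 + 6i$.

z + conjugate(z) = (a + bi) + (a - bi) = 2a
= 2 * (-10) = -20


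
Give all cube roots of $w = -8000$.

|w| = 8000, arg(w) = 180°
Root modulus = 8000^(1/3) = 20
Root arguments: θ_k = (180° + 360°k)/3 for k = 0, 1, ..., 2
Roots: 10 + 10*sqrt(3)i, -20, 10 - 10*sqrt(3)i


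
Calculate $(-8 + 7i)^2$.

(a + bi)^2 = a^2 - b^2 + 2abi
= (-8)^2 - 7^2 + 2*(-8)*7i
= 15 - 112i


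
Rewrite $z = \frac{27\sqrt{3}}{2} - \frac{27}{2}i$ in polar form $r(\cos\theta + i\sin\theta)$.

r = |z| = sqrt(a^2 + b^2) = sqrt((27*sqrt(3)/2)^2 + (-27/2)^2) = sqrt(2187/4 + 729/4) = sqrt(729) = 27
θ = arctan(b/a) = arctan(-13.5/23.3827) (quadrant-adjusted) = 330°
z = 27(cos 330° + i sin 330°)


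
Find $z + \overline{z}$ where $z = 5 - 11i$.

z + conjugate(z) = (a + bi) + (a - bi) = 2a
= 2 * 5 = 10


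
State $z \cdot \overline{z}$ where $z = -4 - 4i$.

z * conjugate(z) = |z|^2 = a^2 + b^2
= (-4)^2 + (-4)^2 = 32


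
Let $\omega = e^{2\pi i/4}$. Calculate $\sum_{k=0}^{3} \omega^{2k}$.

Let ζ = ω^2 = e^(2πi·2/4). Since 4 ∤ 2, ζ ≠ 1.
Sum = Σ_{k=0}^{3} ζ^k = (ζ^4 - 1)/(ζ - 1) = (ω^{2·4} - 1)/(ζ - 1) = (1 - 1)/(ζ - 1) = 0


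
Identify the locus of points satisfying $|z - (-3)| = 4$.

|z - z0| = r describes a circle centered at z0 with radius r
Here z0 = -3 and r = 4
Locus: Circle centered at (-3, 0) with radius 4


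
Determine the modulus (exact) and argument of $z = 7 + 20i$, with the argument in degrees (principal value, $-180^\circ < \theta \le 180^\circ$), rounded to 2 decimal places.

|z| = sqrt(7^2 + 20^2) = sqrt(449)
arg(z) = arctan(b/a) = arctan(20/7) (quadrant-adjusted) = 70.71°


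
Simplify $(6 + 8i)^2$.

(a + bi)^2 = a^2 - b^2 + 2abi
= 6^2 - 8^2 + 2*6*8i
= -28 + 96i


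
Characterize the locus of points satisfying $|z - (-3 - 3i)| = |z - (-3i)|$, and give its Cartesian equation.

|z - z1| = |z - z2| means z is equidistant from z1 and z2,
i.e. the perpendicular bisector of the segment from (-3, -3) to (0, -3) (midpoint (-3/2, -3)).
With z = x + yi, square both sides:
(x - (-3))^2 + (y - (-3))^2 = (x - 0)^2 + (y - (-3))^2
The x^2 and y^2 terms cancel: 6x + 0y = 9 - 18 = -9
Simplify: x = -3/2
Locus: Perpendicular bisector of the segment from (-3, -3) to (0, -3): the line x = -3/2


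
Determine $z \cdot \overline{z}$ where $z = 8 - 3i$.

z * conjugate(z) = |z|^2 = a^2 + b^2
= 8^2 + (-3)^2 = 73


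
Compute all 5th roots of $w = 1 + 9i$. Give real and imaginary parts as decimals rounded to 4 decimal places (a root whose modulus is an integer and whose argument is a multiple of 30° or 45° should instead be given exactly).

|w| = sqrt(82) ≈ 9.055385, arg(w) ≈ 83.659808°
Root modulus = sqrt(82)^(1/5) ≈ 1.553751
Root arguments: θ_k = (arg(w) + 360°k)/5 for k = 0, 1, ..., 4
Compute each root as (root modulus)(cos θ_k + i sin θ_k) using full-precision intermediates, then round to 4 decimal places.
Roots: 1.4880 + 0.4473i, 0.0344 + 1.5534i, -1.4667 + 0.5127i, -0.9409 - 1.2365i, 0.8852 - 1.2769i


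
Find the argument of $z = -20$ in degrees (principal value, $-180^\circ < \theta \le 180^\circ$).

b = 0 and a < 0, so z lies on the negative real axis: θ = 180°


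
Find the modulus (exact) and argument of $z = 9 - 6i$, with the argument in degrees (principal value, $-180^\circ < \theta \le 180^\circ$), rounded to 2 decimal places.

|z| = sqrt(9^2 + (-6)^2) = sqrt(117)
arg(z) = arctan(b/a) = arctan(-6/9) (quadrant-adjusted) = -33.69°


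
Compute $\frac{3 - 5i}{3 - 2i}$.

Multiply numerator and denominator by conjugate (3 + 2i):
= (3 - 5i)(3 + 2i) / (3^2 + (-2)^2)
= (19 - 9i) / 13
= 19/13 - (9/13)i


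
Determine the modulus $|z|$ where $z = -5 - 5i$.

|z| = sqrt(a^2 + b^2) = sqrt((-5)^2 + (-5)^2) = sqrt(50) = sqrt(50)


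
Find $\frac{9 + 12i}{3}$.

Divisor is real, so divide each part by 3:
= 3 + 4i


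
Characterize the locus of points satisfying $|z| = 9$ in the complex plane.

|z| = 9 means sqrt(x^2 + y^2) = 9
This is a circle of radius 9 centered at the origin


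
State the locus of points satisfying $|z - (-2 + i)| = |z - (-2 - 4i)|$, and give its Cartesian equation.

|z - z1| = |z - z2| means z is equidistant from z1 and z2,
i.e. the perpendicular bisector of the segment from (-2, 1) to (-2, -4) (midpoint (-2, -3/2)).
With z = x + yi, square both sides:
(x - (-2))^2 + (y - 1)^2 = (x - (-2))^2 + (y - (-4))^2
The x^2 and y^2 terms cancel: 0x + (-10)y = 20 - 5 = 15
Simplify: y = -3/2
Locus: Perpendicular bisector of the segment from (-2, 1) to (-2, -4): the line y = -3/2


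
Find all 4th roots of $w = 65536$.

|w| = 65536, arg(w) = 0°
Root modulus = 65536^(1/4) = 16
Root arguments: θ_k = (0° + 360°k)/4 for k = 0, 1, ..., 3
Roots: 16, 16i, -16, -16i


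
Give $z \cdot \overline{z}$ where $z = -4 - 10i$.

z * conjugate(z) = |z|^2 = a^2 + b^2
= (-4)^2 + (-10)^2 = 116


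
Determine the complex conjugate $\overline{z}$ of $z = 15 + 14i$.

If z = a + bi, then conjugate(z) = a - bi
conjugate(15 + 14i) = 15 - 14i


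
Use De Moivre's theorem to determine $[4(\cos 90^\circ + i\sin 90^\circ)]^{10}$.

By De Moivre: z^n = r^n(cos(nθ) + i sin(nθ))
= 4^10(cos(10*90°) + i sin(10*90°))
= 1048576(cos 180° + i sin 180°)
= -1048576


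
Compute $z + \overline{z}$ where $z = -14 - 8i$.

z + conjugate(z) = (a + bi) + (a - bi) = 2a
= 2 * (-14) = -28


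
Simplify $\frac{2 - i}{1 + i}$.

Multiply numerator and denominator by conjugate (1 - i):
= (2 - i)(1 - i) / (1^2 + 1^2)
= (1 - 3i) / 2
= 1/2 - (3/2)i


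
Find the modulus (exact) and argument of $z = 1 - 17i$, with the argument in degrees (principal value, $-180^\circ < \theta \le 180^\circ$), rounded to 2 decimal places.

|z| = sqrt(1^2 + (-17)^2) = sqrt(290)
arg(z) = arctan(b/a) = arctan(-17/1) (quadrant-adjusted) = -86.63°


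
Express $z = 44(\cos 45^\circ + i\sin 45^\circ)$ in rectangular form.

a = r cos θ = 44 * sqrt(2)/2 = 22*sqrt(2)
b = r sin θ = 44 * sqrt(2)/2 = 22*sqrt(2)
z = 22*sqrt(2) + 22*sqrt(2)i


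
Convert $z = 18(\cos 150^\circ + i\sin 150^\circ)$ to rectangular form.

a = r cos θ = 18 * -sqrt(3)/2 = -9*sqrt(3)
b = r sin θ = 18 * 1/2 = 9
z = -9*sqrt(3) + 9i


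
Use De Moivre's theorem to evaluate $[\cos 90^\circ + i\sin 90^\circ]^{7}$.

By De Moivre: z^n = r^n(cos(nθ) + i sin(nθ))
= 1^7(cos(7*90°) + i sin(7*90°))
= 1(cos 270° + i sin 270°)
= -i


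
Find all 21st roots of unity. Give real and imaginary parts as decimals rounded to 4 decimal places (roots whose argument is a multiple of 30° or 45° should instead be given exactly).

ω_k = e^(2πik/21) = cos(2πk/21) + i sin(2πk/21) for k = 0, 1, ..., 20
Roots: 1, 0.9556 + 0.2948i, 0.8262 + 0.5633i, 0.6235 + 0.7818i, 0.3653 + 0.9309i, 0.0747 + 0.9972i, -0.2225 + 0.9749i, -1/2 + (sqrt(3)/2)i, -0.7331 + 0.6802i, -0.9010 + 0.4339i, -0.9888 + 0.1490i, -0.9888 - 0.1490i, -0.9010 - 0.4339i, -0.7331 - 0.6802i, -1/2 - (sqrt(3)/2)i, -0.2225 - 0.9749i, 0.0747 - 0.9972i, 0.3653 - 0.9309i, 0.6235 - 0.7818i, 0.8262 - 0.5633i, 0.9556 - 0.2948i


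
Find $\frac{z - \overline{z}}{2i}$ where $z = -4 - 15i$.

z - conjugate(z) = 2bi
(z - conjugate(z))/(2i) = 2bi/(2i) = b = -15


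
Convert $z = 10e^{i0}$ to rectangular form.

a = r cos θ = 10 * 1 = 10
b = r sin θ = 10 * 0 = 0
z = 10


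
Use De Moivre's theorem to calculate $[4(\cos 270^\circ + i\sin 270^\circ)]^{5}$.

By De Moivre: z^n = r^n(cos(nθ) + i sin(nθ))
= 4^5(cos(5*270°) + i sin(5*270°))
= 1024(cos 270° + i sin 270°)
= -1024i


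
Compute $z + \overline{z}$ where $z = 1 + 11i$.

z + conjugate(z) = (a + bi) + (a - bi) = 2a
= 2 * 1 = 2


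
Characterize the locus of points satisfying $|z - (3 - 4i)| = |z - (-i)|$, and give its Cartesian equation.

|z - z1| = |z - z2| means z is equidistant from z1 and z2,
i.e. the perpendicular bisector of the segment from (3, -4) to (0, -1) (midpoint (3/2, -5/2)).
With z = x + yi, square both sides:
(x - 3)^2 + (y - (-4))^2 = (x - 0)^2 + (y - (-1))^2
The x^2 and y^2 terms cancel: -6x + 6y = 1 - 25 = -24
Simplify: x - y = 4
Locus: Perpendicular bisector of the segment from (3, -4) to (0, -1): the line x - y = 4


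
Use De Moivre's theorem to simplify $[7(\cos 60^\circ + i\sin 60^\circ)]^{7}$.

By De Moivre: z^n = r^n(cos(nθ) + i sin(nθ))
= 7^7(cos(7*60°) + i sin(7*60°))
= 823543(cos 60° + i sin 60°)
= 823543/2 + (823543*sqrt(3)/2)i


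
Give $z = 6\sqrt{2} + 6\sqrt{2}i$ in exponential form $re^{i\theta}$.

r = |z| = sqrt((6*sqrt(2))^2 + (6*sqrt(2))^2) = sqrt(72 + 72) = sqrt(144) = 12
θ = arctan(b/a) = arctan(8.4853/8.4853) (quadrant-adjusted) = 45° = π/4
z = 12e^(i*π/4)


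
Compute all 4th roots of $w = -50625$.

|w| = 50625, arg(w) = 180°
Root modulus = 50625^(1/4) = 15
Root arguments: θ_k = (180° + 360°k)/4 for k = 0, 1, ..., 3
Roots: 15*sqrt(2)/2 + (15*sqrt(2)/2)i, -15*sqrt(2)/2 + (15*sqrt(2)/2)i, -15*sqrt(2)/2 - (15*sqrt(2)/2)i, 15*sqrt(2)/2 - (15*sqrt(2)/2)i


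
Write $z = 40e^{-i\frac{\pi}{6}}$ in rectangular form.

a = r cos θ = 40 * sqrt(3)/2 = 20*sqrt(3)
b = r sin θ = 40 * -1/2 = -20
z = 20*sqrt(3) - 20i


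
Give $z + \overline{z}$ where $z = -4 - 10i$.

z + conjugate(z) = (a + bi) + (a - bi) = 2a
= 2 * (-4) = -8


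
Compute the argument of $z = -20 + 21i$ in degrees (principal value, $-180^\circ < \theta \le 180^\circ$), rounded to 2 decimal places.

θ = arctan(b/a) = arctan(21/-20) (quadrant-adjusted) = 133.60°


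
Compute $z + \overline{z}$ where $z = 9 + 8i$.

z + conjugate(z) = (a + bi) + (a - bi) = 2a
= 2 * 9 = 18


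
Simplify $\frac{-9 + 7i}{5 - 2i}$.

Multiply numerator and denominator by conjugate (5 + 2i):
= (-9 + 7i)(5 + 2i) / (5^2 + (-2)^2)
= (-59 + 17i) / 29
= -59/29 + (17/29)i


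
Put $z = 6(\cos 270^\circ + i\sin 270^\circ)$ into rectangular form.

a = r cos θ = 6 * 0 = 0
b = r sin θ = 6 * -1 = -6
z = -6i


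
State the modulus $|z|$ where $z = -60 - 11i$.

|z| = sqrt(a^2 + b^2) = sqrt((-60)^2 + (-11)^2) = sqrt(3721) = 61


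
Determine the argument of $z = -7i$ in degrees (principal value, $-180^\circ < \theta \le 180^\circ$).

a = 0 and b < 0, so z lies on the negative imaginary axis: θ = -90°


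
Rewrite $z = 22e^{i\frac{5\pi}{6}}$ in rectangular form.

a = r cos θ = 22 * -sqrt(3)/2 = -11*sqrt(3)
b = r sin θ = 22 * 1/2 = 11
z = -11*sqrt(3) + 11i


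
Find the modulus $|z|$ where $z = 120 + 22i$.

|z| = sqrt(a^2 + b^2) = sqrt(120^2 + 22^2) = sqrt(14884) = 122


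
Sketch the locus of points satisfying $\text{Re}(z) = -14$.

Re(z) = x where z = x + yi; the equation x = -14 is satisfied by all points with that x-coordinate
Locus: Vertical line x = -14


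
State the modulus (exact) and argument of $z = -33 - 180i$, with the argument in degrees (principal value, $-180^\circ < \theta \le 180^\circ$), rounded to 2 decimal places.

|z| = sqrt((-33)^2 + (-180)^2) = 183
arg(z) = arctan(b/a) = arctan(-180/-33) (quadrant-adjusted) = -100.39°


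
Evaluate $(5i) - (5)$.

(0 - 5) + (5 - 0)i = -5 + 5i


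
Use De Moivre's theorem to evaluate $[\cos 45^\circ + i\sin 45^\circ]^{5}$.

By De Moivre: z^n = r^n(cos(nθ) + i sin(nθ))
= 1^5(cos(5*45°) + i sin(5*45°))
= 1(cos 225° + i sin 225°)
= -sqrt(2)/2 - (sqrt(2)/2)i


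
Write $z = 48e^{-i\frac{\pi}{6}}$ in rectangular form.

a = r cos θ = 48 * sqrt(3)/2 = 24*sqrt(3)
b = r sin θ = 48 * -1/2 = -24
z = 24*sqrt(3) - 24i


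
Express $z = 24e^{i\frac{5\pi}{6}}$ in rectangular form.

a = r cos θ = 24 * -sqrt(3)/2 = -12*sqrt(3)
b = r sin θ = 24 * 1/2 = 12
z = -12*sqrt(3) + 12i


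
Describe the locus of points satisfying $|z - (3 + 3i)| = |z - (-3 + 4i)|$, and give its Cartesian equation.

|z - z1| = |z - z2| means z is equidistant from z1 and z2,
i.e. the perpendicular bisector of the segment from (3, 3) to (-3, 4) (midpoint (0, 7/2)).
With z = x + yi, square both sides:
(x - 3)^2 + (y - 3)^2 = (x - (-3))^2 + (y - 4)^2
The x^2 and y^2 terms cancel: -12x + 2y = 25 - 18 = 7
Simplify: 12x - 2y = -7
Locus: Perpendicular bisector of the segment from (3, 3) to (-3, 4): the line 12x - 2y = -7


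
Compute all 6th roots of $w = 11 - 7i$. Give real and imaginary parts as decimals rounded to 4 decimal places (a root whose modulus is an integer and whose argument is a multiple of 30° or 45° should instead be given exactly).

|w| = sqrt(170) ≈ 13.038405, arg(w) ≈ 327.528808°
Root modulus = sqrt(170)^(1/6) ≈ 1.534160
Root arguments: θ_k = (arg(w) + 360°k)/6 for k = 0, 1, ..., 5
Compute each root as (root modulus)(cos θ_k + i sin θ_k) using full-precision intermediates, then round to 4 decimal places.
Roots: 0.8890 + 1.2504i, -0.6384 + 1.3950i, -1.5273 + 0.1447i, -0.8890 - 1.2504i, 0.6384 - 1.3950i, 1.5273 - 0.1447i


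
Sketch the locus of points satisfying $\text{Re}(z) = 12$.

Re(z) = x where z = x + yi; the equation x = 12 is satisfied by all points with that x-coordinate
Locus: Vertical line x = 12


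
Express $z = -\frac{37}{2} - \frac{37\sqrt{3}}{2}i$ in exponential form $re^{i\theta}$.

r = |z| = sqrt((-37/2)^2 + (-37*sqrt(3)/2)^2) = sqrt(1369/4 + 4107/4) = sqrt(1369) = 37
θ = arctan(b/a) = arctan(-32.0429/-18.5) (quadrant-adjusted) = -120° = -2π/3
z = 37e^(-i*2π/3)


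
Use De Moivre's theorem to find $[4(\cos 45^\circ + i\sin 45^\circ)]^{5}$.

By De Moivre: z^n = r^n(cos(nθ) + i sin(nθ))
= 4^5(cos(5*45°) + i sin(5*45°))
= 1024(cos 225° + i sin 225°)
= -512*sqrt(2) - 512*sqrt(2)i


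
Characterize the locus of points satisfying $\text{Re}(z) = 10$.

Re(z) = x where z = x + yi; the equation x = 10 is satisfied by all points with that x-coordinate
Locus: Vertical line x = 10


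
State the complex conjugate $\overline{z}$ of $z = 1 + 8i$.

If z = a + bi, then conjugate(z) = a - bi
conjugate(1 + 8i) = 1 - 8i


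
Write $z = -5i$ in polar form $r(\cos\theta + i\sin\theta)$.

r = |z| = sqrt(a^2 + b^2) = sqrt((0)^2 + (-5)^2) = sqrt(0 + 25) = sqrt(25) = 5
a = 0 and b < 0, so z lies on the negative imaginary axis: θ = 270°
z = 5(cos 270° + i sin 270°)


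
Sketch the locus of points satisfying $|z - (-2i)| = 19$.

|z - z0| = r describes a circle centered at z0 with radius r
Here z0 = -2i and r = 19
Locus: Circle centered at (0, -2) with radius 19


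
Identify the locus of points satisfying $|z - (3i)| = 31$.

|z - z0| = r describes a circle centered at z0 with radius r
Here z0 = 3i and r = 31
Locus: Circle centered at (0, 3) with radius 31


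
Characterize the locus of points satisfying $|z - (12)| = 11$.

|z - z0| = r describes a circle centered at z0 with radius r
Here z0 = 12 and r = 11
Locus: Circle centered at (12, 0) with radius 11


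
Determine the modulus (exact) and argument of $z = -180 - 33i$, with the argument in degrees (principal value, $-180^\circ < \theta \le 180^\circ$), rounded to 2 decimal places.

|z| = sqrt((-180)^2 + (-33)^2) = 183
arg(z) = arctan(b/a) = arctan(-33/-180) (quadrant-adjusted) = -169.61°


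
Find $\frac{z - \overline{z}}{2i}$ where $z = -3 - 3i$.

z - conjugate(z) = 2bi
(z - conjugate(z))/(2i) = 2bi/(2i) = b = -3


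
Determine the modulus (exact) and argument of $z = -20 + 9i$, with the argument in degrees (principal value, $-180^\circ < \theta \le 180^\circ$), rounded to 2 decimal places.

|z| = sqrt((-20)^2 + 9^2) = sqrt(481)
arg(z) = arctan(b/a) = arctan(9/-20) (quadrant-adjusted) = 155.77°


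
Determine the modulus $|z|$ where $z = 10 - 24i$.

|z| = sqrt(a^2 + b^2) = sqrt(10^2 + (-24)^2) = sqrt(676) = 26


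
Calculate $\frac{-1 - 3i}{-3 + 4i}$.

Multiply numerator and denominator by conjugate (-3 - 4i):
= (-1 - 3i)(-3 - 4i) / ((-3)^2 + 4^2)
= (-9 + 13i) / 25
= -9/25 + (13/25)i


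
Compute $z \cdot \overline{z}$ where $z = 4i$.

z * conjugate(z) = |z|^2 = a^2 + b^2
= 0^2 + 4^2 = 16


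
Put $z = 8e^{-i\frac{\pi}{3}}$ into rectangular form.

a = r cos θ = 8 * 1/2 = 4
b = r sin θ = 8 * -sqrt(3)/2 = -4*sqrt(3)
z = 4 - 4*sqrt(3)i


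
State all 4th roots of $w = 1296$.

|w| = 1296, arg(w) = 0°
Root modulus = 1296^(1/4) = 6
Root arguments: θ_k = (0° + 360°k)/4 for k = 0, 1, ..., 3
Roots: 6, 6i, -6, -6i


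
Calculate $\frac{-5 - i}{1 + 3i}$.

Multiply numerator and denominator by conjugate (1 - 3i):
= (-5 - i)(1 - 3i) / (1^2 + 3^2)
= (-8 + 14i) / 10
Divide through by 2: (-4 + 7i) / 5
= -4/5 + (7/5)i


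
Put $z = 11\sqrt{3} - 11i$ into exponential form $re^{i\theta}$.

r = |z| = sqrt((11*sqrt(3))^2 + (-11)^2) = sqrt(363 + 121) = sqrt(484) = 22
θ = arctan(b/a) = arctan(-11/19.0526) (quadrant-adjusted) = -30° = -π/6
z = 22e^(-i*π/6)


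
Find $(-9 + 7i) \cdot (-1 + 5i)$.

(a1*a2 - b1*b2) + (a1*b2 + b1*a2)i
= (9 - 35) + (-45 + (-7))i
= -26 - 52i


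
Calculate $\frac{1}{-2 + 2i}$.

Multiply numerator and denominator by conjugate (-2 - 2i):
= (1)(-2 - 2i) / ((-2)^2 + 2^2)
= (-2 - 2i) / 8
Divide through by 2: (-1 - i) / 4
= -1/4 - (1/4)i


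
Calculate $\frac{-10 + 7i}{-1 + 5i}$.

Multiply numerator and denominator by conjugate (-1 - 5i):
= (-10 + 7i)(-1 - 5i) / ((-1)^2 + 5^2)
= (45 + 43i) / 26
= 45/26 + (43/26)i


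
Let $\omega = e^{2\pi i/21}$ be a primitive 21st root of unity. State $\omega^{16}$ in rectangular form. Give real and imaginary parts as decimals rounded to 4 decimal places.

ω^16 = e^(2πi·16/21) = e^(i·32π/21)
= cos(32π/21) + i sin(32π/21)
= 0.0747 - 0.9972i


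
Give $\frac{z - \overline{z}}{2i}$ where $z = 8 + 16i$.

z - conjugate(z) = 2bi
(z - conjugate(z))/(2i) = 2bi/(2i) = b = 16


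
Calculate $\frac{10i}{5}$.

Divisor is real, so divide each part by 5:
= 2i


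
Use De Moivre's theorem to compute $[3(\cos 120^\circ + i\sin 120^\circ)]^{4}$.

By De Moivre: z^n = r^n(cos(nθ) + i sin(nθ))
= 3^4(cos(4*120°) + i sin(4*120°))
= 81(cos 120° + i sin 120°)
= -81/2 + (81*sqrt(3)/2)i


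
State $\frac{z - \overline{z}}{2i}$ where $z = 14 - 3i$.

z - conjugate(z) = 2bi
(z - conjugate(z))/(2i) = 2bi/(2i) = b = -3


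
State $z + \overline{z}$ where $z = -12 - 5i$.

z + conjugate(z) = (a + bi) + (a - bi) = 2a
= 2 * (-12) = -24


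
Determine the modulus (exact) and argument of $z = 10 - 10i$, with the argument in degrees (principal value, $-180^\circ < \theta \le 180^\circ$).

|z| = sqrt(10^2 + (-10)^2) = sqrt(200)
arg(z) = arctan(b/a) = arctan(-10/10) (quadrant-adjusted) = -45°


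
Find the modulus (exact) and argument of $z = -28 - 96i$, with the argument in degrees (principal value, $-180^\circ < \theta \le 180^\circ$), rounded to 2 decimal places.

|z| = sqrt((-28)^2 + (-96)^2) = 100
arg(z) = arctan(b/a) = arctan(-96/-28) (quadrant-adjusted) = -106.26°


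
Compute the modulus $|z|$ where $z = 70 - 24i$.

|z| = sqrt(a^2 + b^2) = sqrt(70^2 + (-24)^2) = sqrt(5476) = 74


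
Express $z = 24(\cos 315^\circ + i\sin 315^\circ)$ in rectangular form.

a = r cos θ = 24 * sqrt(2)/2 = 12*sqrt(2)
b = r sin θ = 24 * -sqrt(2)/2 = -12*sqrt(2)
z = 12*sqrt(2) - 12*sqrt(2)i


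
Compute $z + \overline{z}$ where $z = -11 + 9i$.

z + conjugate(z) = (a + bi) + (a - bi) = 2a
= 2 * (-11) = -22


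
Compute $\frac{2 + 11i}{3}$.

Divisor is real, so divide each part by 3:
= 2/3 + (11/3)i


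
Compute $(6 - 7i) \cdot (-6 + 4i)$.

(a1*a2 - b1*b2) + (a1*b2 + b1*a2)i
= (-36 - (-28)) + (24 + 42)i
= -8 + 66i


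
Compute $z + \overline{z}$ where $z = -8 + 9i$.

z + conjugate(z) = (a + bi) + (a - bi) = 2a
= 2 * (-8) = -16


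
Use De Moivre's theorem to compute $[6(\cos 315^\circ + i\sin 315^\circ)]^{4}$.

By De Moivre: z^n = r^n(cos(nθ) + i sin(nθ))
= 6^4(cos(4*315°) + i sin(4*315°))
= 1296(cos 180° + i sin 180°)
= -1296


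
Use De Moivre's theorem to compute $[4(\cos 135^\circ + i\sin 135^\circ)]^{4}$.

By De Moivre: z^n = r^n(cos(nθ) + i sin(nθ))
= 4^4(cos(4*135°) + i sin(4*135°))
= 256(cos 180° + i sin 180°)
= -256


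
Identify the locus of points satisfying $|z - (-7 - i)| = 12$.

|z - z0| = r describes a circle centered at z0 with radius r
Here z0 = -7 - i and r = 12
Locus: Circle centered at (-7, -1) with radius 12


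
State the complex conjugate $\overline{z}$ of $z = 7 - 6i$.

If z = a + bi, then conjugate(z) = a - bi
conjugate(7 - 6i) = 7 + 6i


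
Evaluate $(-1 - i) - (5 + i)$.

(-1 - 5) + (-1 - 1)i = -6 - 2i


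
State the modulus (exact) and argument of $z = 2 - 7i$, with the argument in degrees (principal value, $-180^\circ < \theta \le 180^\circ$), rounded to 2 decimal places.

|z| = sqrt(2^2 + (-7)^2) = sqrt(53)
arg(z) = arctan(b/a) = arctan(-7/2) (quadrant-adjusted) = -74.05°


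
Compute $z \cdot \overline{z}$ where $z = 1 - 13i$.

z * conjugate(z) = |z|^2 = a^2 + b^2
= 1^2 + (-13)^2 = 170


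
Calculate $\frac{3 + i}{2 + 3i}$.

Multiply numerator and denominator by conjugate (2 - 3i):
= (3 + i)(2 - 3i) / (2^2 + 3^2)
= (9 - 7i) / 13
= 9/13 - (7/13)i


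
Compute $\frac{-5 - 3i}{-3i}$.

Multiply numerator and denominator by conjugate (3i):
= (-5 - 3i)(3i) / (0^2 + (-3)^2)
= (9 - 15i) / 9
Divide through by 3: (3 - 5i) / 3
= 1 - (5/3)i


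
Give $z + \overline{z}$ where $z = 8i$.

z + conjugate(z) = (a + bi) + (a - bi) = 2a
= 2 * 0 = 0


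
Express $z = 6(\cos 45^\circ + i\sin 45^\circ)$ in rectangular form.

a = r cos θ = 6 * sqrt(2)/2 = 3*sqrt(2)
b = r sin θ = 6 * sqrt(2)/2 = 3*sqrt(2)
z = 3*sqrt(2) + 3*sqrt(2)i


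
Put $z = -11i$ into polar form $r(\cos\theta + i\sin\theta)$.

r = |z| = sqrt(a^2 + b^2) = sqrt((0)^2 + (-11)^2) = sqrt(0 + 121) = sqrt(121) = 11
a = 0 and b < 0, so z lies on the negative imaginary axis: θ = 270°
z = 11(cos 270° + i sin 270°)


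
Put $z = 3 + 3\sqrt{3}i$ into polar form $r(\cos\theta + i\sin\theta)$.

r = |z| = sqrt(a^2 + b^2) = sqrt((3)^2 + (3*sqrt(3))^2) = sqrt(9 + 27) = sqrt(36) = 6
θ = arctan(b/a) = arctan(5.1962/3) (quadrant-adjusted) = 60°
z = 6(cos 60° + i sin 60°)


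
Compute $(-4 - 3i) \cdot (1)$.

(a1*a2 - b1*b2) + (a1*b2 + b1*a2)i
= (-4 - 0) + (0 + (-3))i
= -4 - 3i


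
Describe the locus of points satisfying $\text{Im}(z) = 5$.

Im(z) = y where z = x + yi; the equation y = 5 is satisfied by all points with that y-coordinate
Locus: Horizontal line y = 5


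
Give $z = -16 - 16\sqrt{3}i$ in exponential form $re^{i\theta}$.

r = |z| = sqrt((-16)^2 + (-16*sqrt(3))^2) = sqrt(256 + 768) = sqrt(1024) = 32
θ = arctan(b/a) = arctan(-27.7128/-16) (quadrant-adjusted) = 240° = 4π/3
z = 32e^(i*4π/3)


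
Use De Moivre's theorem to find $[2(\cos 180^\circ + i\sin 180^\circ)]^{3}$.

By De Moivre: z^n = r^n(cos(nθ) + i sin(nθ))
= 2^3(cos(3*180°) + i sin(3*180°))
= 8(cos 180° + i sin 180°)
= -8


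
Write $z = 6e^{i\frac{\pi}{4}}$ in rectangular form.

a = r cos θ = 6 * sqrt(2)/2 = 3*sqrt(2)
b = r sin θ = 6 * sqrt(2)/2 = 3*sqrt(2)
z = 3*sqrt(2) + 3*sqrt(2)i


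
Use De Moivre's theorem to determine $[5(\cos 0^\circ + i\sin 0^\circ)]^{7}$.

By De Moivre: z^n = r^n(cos(nθ) + i sin(nθ))
= 5^7(cos(7*0°) + i sin(7*0°))
= 78125(cos 0° + i sin 0°)
= 78125


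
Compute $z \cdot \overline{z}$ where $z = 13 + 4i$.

z * conjugate(z) = |z|^2 = a^2 + b^2
= 13^2 + 4^2 = 185


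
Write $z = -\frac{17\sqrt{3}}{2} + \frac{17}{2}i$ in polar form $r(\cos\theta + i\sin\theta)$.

r = |z| = sqrt(a^2 + b^2) = sqrt((-17*sqrt(3)/2)^2 + (17/2)^2) = sqrt(867/4 + 289/4) = sqrt(289) = 17
θ = arctan(b/a) = arctan(8.5/-14.7224) (quadrant-adjusted) = 150°
z = 17(cos 150° + i sin 150°)


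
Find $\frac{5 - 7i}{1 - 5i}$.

Multiply numerator and denominator by conjugate (1 + 5i):
= (5 - 7i)(1 + 5i) / (1^2 + (-5)^2)
= (40 + 18i) / 26
Divide through by 2: (20 + 9i) / 13
= 20/13 + (9/13)i


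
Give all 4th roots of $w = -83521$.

|w| = 83521, arg(w) = 180°
Root modulus = 83521^(1/4) = 17
Root arguments: θ_k = (180° + 360°k)/4 for k = 0, 1, ..., 3
Roots: 17*sqrt(2)/2 + (17*sqrt(2)/2)i, -17*sqrt(2)/2 + (17*sqrt(2)/2)i, -17*sqrt(2)/2 - (17*sqrt(2)/2)i, 17*sqrt(2)/2 - (17*sqrt(2)/2)i


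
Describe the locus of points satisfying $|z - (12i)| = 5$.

|z - z0| = r describes a circle centered at z0 with radius r
Here z0 = 12i and r = 5
Locus: Circle centered at (0, 12) with radius 5


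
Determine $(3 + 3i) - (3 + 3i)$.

(3 - 3) + (3 - 3)i = 0


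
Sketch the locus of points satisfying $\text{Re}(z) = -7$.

Re(z) = x where z = x + yi; the equation x = -7 is satisfied by all points with that x-coordinate
Locus: Vertical line x = -7


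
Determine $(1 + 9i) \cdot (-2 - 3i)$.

(a1*a2 - b1*b2) + (a1*b2 + b1*a2)i
= (-2 - (-27)) + (-3 + (-18))i
= 25 - 21i


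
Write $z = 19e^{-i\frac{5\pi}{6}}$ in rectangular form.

a = r cos θ = 19 * -sqrt(3)/2 = -19*sqrt(3)/2
b = r sin θ = 19 * -1/2 = -19/2
z = -19*sqrt(3)/2 - (19/2)i


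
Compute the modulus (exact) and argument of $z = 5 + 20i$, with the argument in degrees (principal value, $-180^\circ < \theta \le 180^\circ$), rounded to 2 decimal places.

|z| = sqrt(5^2 + 20^2) = sqrt(425)
arg(z) = arctan(b/a) = arctan(20/5) (quadrant-adjusted) = 75.96°


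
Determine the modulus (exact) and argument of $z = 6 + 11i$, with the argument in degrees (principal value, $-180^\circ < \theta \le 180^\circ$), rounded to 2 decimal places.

|z| = sqrt(6^2 + 11^2) = sqrt(157)
arg(z) = arctan(b/a) = arctan(11/6) (quadrant-adjusted) = 61.39°


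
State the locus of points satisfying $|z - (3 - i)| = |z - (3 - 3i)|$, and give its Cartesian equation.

|z - z1| = |z - z2| means z is equidistant from z1 and z2,
i.e. the perpendicular bisector of the segment from (3, -1) to (3, -3) (midpoint (3, -2)).
With z = x + yi, square both sides:
(x - 3)^2 + (y - (-1))^2 = (x - 3)^2 + (y - (-3))^2
The x^2 and y^2 terms cancel: 0x + (-4)y = 18 - 10 = 8
Simplify: y = -2
Locus: Perpendicular bisector of the segment from (3, -1) to (3, -3): the line y = -2


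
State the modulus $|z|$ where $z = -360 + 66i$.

|z| = sqrt(a^2 + b^2) = sqrt((-360)^2 + 66^2) = sqrt(133956) = 366


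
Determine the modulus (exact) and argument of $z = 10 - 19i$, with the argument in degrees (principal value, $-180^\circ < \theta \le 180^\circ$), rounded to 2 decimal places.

|z| = sqrt(10^2 + (-19)^2) = sqrt(461)
arg(z) = arctan(b/a) = arctan(-19/10) (quadrant-adjusted) = -62.24°


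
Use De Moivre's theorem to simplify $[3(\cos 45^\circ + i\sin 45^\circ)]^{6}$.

By De Moivre: z^n = r^n(cos(nθ) + i sin(nθ))
= 3^6(cos(6*45°) + i sin(6*45°))
= 729(cos 270° + i sin 270°)
= -729i


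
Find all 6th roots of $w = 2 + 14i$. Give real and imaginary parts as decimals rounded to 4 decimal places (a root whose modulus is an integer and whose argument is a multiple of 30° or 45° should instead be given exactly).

|w| = sqrt(200) ≈ 14.142136, arg(w) ≈ 81.869898°
Root modulus = sqrt(200)^(1/6) ≈ 1.555079
Root arguments: θ_k = (arg(w) + 360°k)/6 for k = 0, 1, ..., 5
Compute each root as (root modulus)(cos θ_k + i sin θ_k) using full-precision intermediates, then round to 4 decimal places.
Roots: 1.5112 + 0.3669i, 0.4379 + 1.4922i, -1.0733 + 1.1253i, -1.5112 - 0.3669i, -0.4379 - 1.4922i, 1.0733 - 1.1253i


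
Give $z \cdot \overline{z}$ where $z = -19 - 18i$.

z * conjugate(z) = |z|^2 = a^2 + b^2
= (-19)^2 + (-18)^2 = 685


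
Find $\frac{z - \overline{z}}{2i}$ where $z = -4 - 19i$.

z - conjugate(z) = 2bi
(z - conjugate(z))/(2i) = 2bi/(2i) = b = -19


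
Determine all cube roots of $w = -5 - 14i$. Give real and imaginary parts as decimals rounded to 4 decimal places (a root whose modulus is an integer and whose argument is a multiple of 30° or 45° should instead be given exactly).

|w| = sqrt(221) ≈ 14.866069, arg(w) ≈ 250.346176°
Root modulus = sqrt(221)^(1/3) ≈ 2.458850
Root arguments: θ_k = (arg(w) + 360°k)/3 for k = 0, 1, ..., 2
Compute each root as (root modulus)(cos θ_k + i sin θ_k) using full-precision intermediates, then round to 4 decimal places.
Roots: 0.2805 + 2.4428i, -2.2558 - 0.9784i, 1.9753 - 1.4643i


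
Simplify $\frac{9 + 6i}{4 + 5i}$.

Multiply numerator and denominator by conjugate (4 - 5i):
= (9 + 6i)(4 - 5i) / (4^2 + 5^2)
= (66 - 21i) / 41
= 66/41 - (21/41)i


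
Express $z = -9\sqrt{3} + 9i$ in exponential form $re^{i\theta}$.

r = |z| = sqrt((-9*sqrt(3))^2 + (9)^2) = sqrt(243 + 81) = sqrt(324) = 18
θ = arctan(b/a) = arctan(9/-15.5885) (quadrant-adjusted) = 150° = 5π/6
z = 18e^(i*5π/6)


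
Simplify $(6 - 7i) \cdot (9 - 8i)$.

(a1*a2 - b1*b2) + (a1*b2 + b1*a2)i
= (54 - 56) + (-48 + (-63))i
= -2 - 111i


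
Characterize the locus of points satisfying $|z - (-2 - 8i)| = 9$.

|z - z0| = r describes a circle centered at z0 with radius r
Here z0 = -2 - 8i and r = 9
Locus: Circle centered at (-2, -8) with radius 9


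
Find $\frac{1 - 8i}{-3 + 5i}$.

Multiply numerator and denominator by conjugate (-3 - 5i):
= (1 - 8i)(-3 - 5i) / ((-3)^2 + 5^2)
= (-43 + 19i) / 34
= -43/34 + (19/34)i
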